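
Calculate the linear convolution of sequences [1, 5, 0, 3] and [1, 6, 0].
y[0] = 1×1 = 1; y[1] = 1×6 + 5×1 = 11; y[2] = 1×0 + 5×6 + 0×1 = 30; y[3] = 5×0 + 0×6 + 3×1 = 3; y[4] = 0×0 + 3×6 = 18; y[5] = 3×0 = 0

[1, 11, 30, 3, 18, 0]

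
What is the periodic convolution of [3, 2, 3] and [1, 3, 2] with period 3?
Use y[k] = Σ_j a[j]·b[(k-j) mod 3]. y[0] = 3×1 + 2×2 + 3×3 = 16; y[1] = 3×3 + 2×1 + 3×2 = 17; y[2] = 3×2 + 2×3 + 3×1 = 15. Result: [16, 17, 15]

[16, 17, 15]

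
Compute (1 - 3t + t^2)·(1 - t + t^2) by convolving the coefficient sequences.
Ascending coefficients: a = [1, -3, 1], b = [1, -1, 1]. c[0] = 1×1 = 1; c[1] = 1×-1 + -3×1 = -4; c[2] = 1×1 + -3×-1 + 1×1 = 5; c[3] = -3×1 + 1×-1 = -4; c[4] = 1×1 = 1. Result coefficients: [1, -4, 5, -4, 1] → 1 - 4t + 5t^2 - 4t^3 + t^4

1 - 4t + 5t^2 - 4t^3 + t^4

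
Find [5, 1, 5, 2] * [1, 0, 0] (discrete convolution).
y[0] = 5×1 = 5; y[1] = 5×0 + 1×1 = 1; y[2] = 5×0 + 1×0 + 5×1 = 5; y[3] = 1×0 + 5×0 + 2×1 = 2; y[4] = 5×0 + 2×0 = 0; y[5] = 2×0 = 0

[5, 1, 5, 2, 0, 0]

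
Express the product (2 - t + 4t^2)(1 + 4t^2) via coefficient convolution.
Ascending coefficients: a = [2, -1, 4], b = [1, 0, 4]. c[0] = 2×1 = 2; c[1] = 2×0 + -1×1 = -1; c[2] = 2×4 + -1×0 + 4×1 = 12; c[3] = -1×4 + 4×0 = -4; c[4] = 4×4 = 16. Result coefficients: [2, -1, 12, -4, 16] → 2 - t + 12t^2 - 4t^3 + 16t^4

2 - t + 12t^2 - 4t^3 + 16t^4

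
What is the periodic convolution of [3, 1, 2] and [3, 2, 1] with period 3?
Use y[k] = Σ_j x[j]·h[(k-j) mod 3]. y[0] = 3×3 + 1×1 + 2×2 = 14; y[1] = 3×2 + 1×3 + 2×1 = 11; y[2] = 3×1 + 1×2 + 2×3 = 11. Result: [14, 11, 11]

[14, 11, 11]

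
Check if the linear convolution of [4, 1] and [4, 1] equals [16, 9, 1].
Recompute linear convolution of [4, 1] and [4, 1]: y[0] = 4×4 = 16; y[1] = 4×1 + 1×4 = 8; y[2] = 1×1 = 1 → [16, 8, 1]. Compare to given [16, 9, 1]: they differ at index 1: given 9, correct 8, so answer: No

No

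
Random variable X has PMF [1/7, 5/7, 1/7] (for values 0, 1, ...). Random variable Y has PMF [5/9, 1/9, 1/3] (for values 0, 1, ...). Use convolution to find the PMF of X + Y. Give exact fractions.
P(X+Y=k) = Σ_i P(X=i)·P(Y=k-i) — a convolution of [1/7, 5/7, 1/7] and [5/9, 1/9, 1/3]. P(X+Y=0) = (1/7)×(5/9) = 5/63; P(X+Y=1) = (1/7)×(1/9) + (5/7)×(5/9) = 1/63 + 25/63 = 26/63; P(X+Y=2) = (1/7)×(1/3) + (5/7)×(1/9) + (1/7)×(5/9) = 1/21 + 5/63 + 5/63 = 13/63; P(X+Y=3) = (5/7)×(1/3) + (1/7)×(1/9) = 5/21 + 1/63 = 16/63; P(X+Y=4) = (1/7)×(1/3) = 1/21. PMF: [5/63, 26/63, 13/63, 16/63, 1/21] (sums to 1 ✓)

[5/63, 26/63, 13/63, 16/63, 1/21]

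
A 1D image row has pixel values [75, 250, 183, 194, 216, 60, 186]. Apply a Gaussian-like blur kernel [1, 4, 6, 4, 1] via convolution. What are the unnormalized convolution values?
Convolve image row [75, 250, 183, 194, 216, 60, 186] with kernel [1, 4, 6, 4, 1]: y[0] = 75×1 = 75; y[1] = 75×4 + 250×1 = 550; y[2] = 75×6 + 250×4 + 183×1 = 1633; y[3] = 75×4 + 250×6 + 183×4 + 194×1 = 2726; y[4] = 75×1 + 250×4 + 183×6 + 194×4 + 216×1 = 3165; y[5] = 250×1 + 183×4 + 194×6 + 216×4 + 60×1 = 3070; y[6] = 183×1 + 194×4 + 216×6 + 60×4 + 186×1 = 2681; y[7] = 194×1 + 216×4 + 60×6 + 186×4 = 2162; y[8] = 216×1 + 60×4 + 186×6 = 1572; y[9] = 60×1 + 186×4 = 804; y[10] = 186×1 = 186 → [75, 550, 1633, 2726, 3165, 3070, 2681, 2162, 1572, 804, 186]. Normalization factor = sum(kernel) = 16.

[75, 550, 1633, 2726, 3165, 3070, 2681, 2162, 1572, 804, 186]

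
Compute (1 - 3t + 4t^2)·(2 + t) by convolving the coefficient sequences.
Ascending coefficients: a = [1, -3, 4], b = [2, 1]. c[0] = 1×2 = 2; c[1] = 1×1 + -3×2 = -5; c[2] = -3×1 + 4×2 = 5; c[3] = 4×1 = 4. Result coefficients: [2, -5, 5, 4] → 2 - 5t + 5t^2 + 4t^3

2 - 5t + 5t^2 + 4t^3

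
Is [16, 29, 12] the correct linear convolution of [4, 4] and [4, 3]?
Recompute linear convolution of [4, 4] and [4, 3]: y[0] = 4×4 = 16; y[1] = 4×3 + 4×4 = 28; y[2] = 4×3 = 12 → [16, 28, 12]. Compare to given [16, 29, 12]: they differ at index 1: given 29, correct 28, so answer: No

No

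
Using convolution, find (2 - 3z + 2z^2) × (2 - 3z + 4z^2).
Ascending coefficients: a = [2, -3, 2], b = [2, -3, 4]. c[0] = 2×2 = 4; c[1] = 2×-3 + -3×2 = -12; c[2] = 2×4 + -3×-3 + 2×2 = 21; c[3] = -3×4 + 2×-3 = -18; c[4] = 2×4 = 8. Result coefficients: [4, -12, 21, -18, 8] → 4 - 12z + 21z^2 - 18z^3 + 8z^4

4 - 12z + 21z^2 - 18z^3 + 8z^4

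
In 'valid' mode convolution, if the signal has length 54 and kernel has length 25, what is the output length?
'Valid' mode counts only positions where the kernel fully overlaps the signal: m - n + 1 = 54 - 25 + 1 = 30

30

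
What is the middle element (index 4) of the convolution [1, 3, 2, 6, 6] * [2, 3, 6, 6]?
Use y[k] = Σ_i a[i]·b[k-i] at k=4. y[4] = 3×6 + 2×6 + 6×3 + 6×2 = 60

60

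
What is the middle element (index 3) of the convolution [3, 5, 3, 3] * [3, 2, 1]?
Use y[k] = Σ_i a[i]·b[k-i] at k=3. y[3] = 5×1 + 3×2 + 3×3 = 20

20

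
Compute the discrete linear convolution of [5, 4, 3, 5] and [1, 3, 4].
y[0] = 5×1 = 5; y[1] = 5×3 + 4×1 = 19; y[2] = 5×4 + 4×3 + 3×1 = 35; y[3] = 4×4 + 3×3 + 5×1 = 30; y[4] = 3×4 + 5×3 = 27; y[5] = 5×4 = 20

[5, 19, 35, 30, 27, 20]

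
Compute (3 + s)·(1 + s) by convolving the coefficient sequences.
Ascending coefficients: a = [3, 1], b = [1, 1]. c[0] = 3×1 = 3; c[1] = 3×1 + 1×1 = 4; c[2] = 1×1 = 1. Result coefficients: [3, 4, 1] → 3 + 4s + s^2

3 + 4s + s^2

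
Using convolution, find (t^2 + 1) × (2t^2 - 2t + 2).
Ascending coefficients: a = [1, 0, 1], b = [2, -2, 2]. c[0] = 1×2 = 2; c[1] = 1×-2 + 0×2 = -2; c[2] = 1×2 + 0×-2 + 1×2 = 4; c[3] = 0×2 + 1×-2 = -2; c[4] = 1×2 = 2. Result coefficients: [2, -2, 4, -2, 2] → 2t^4 - 2t^3 + 4t^2 - 2t + 2

2t^4 - 2t^3 + 4t^2 - 2t + 2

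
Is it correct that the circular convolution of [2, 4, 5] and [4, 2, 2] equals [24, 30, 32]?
Recompute circular convolution of [2, 4, 5] and [4, 2, 2]: y[0] = 2×4 + 4×2 + 5×2 = 26; y[1] = 2×2 + 4×4 + 5×2 = 30; y[2] = 2×2 + 4×2 + 5×4 = 32 → [26, 30, 32]. Compare to given [24, 30, 32]: they differ at index 0: given 24, correct 26, so answer: No

No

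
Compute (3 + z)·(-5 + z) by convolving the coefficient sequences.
Ascending coefficients: a = [3, 1], b = [-5, 1]. c[0] = 3×-5 = -15; c[1] = 3×1 + 1×-5 = -2; c[2] = 1×1 = 1. Result coefficients: [-15, -2, 1] → -15 - 2z + z^2

-15 - 2z + z^2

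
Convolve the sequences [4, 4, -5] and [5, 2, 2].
y[0] = 4×5 = 20; y[1] = 4×2 + 4×5 = 28; y[2] = 4×2 + 4×2 + -5×5 = -9; y[3] = 4×2 + -5×2 = -2; y[4] = -5×2 = -10

[20, 28, -9, -2, -10]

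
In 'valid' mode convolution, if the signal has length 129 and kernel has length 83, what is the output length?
'Valid' mode counts only positions where the kernel fully overlaps the signal: m - n + 1 = 129 - 83 + 1 = 47

47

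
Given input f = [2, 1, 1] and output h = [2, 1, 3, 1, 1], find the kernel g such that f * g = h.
Output length 5 = len(f) + len(g) - 1 ⇒ len(g) = 3. Solve g forward using g[k] = (h[k] - Σ_{i≥1} f[i]·g[k-i]) / f[0]: g[0] = h[0] / f[0] = 2 / 2 = 1; g[1] = (h[1] - 1×1) / f[0] = (1 - 1×1) / 2 = 0; g[2] = (h[2] - 1×0 - 1×1) / f[0] = (3 - 1×0 - 1×1) / 2 = 1. So g = [1, 0, 1]. Forward-check [2, 1, 1] * [1, 0, 1]: h[0] = 2×1 = 2; h[1] = 2×0 + 1×1 = 1; h[2] = 2×1 + 1×0 + 1×1 = 3; h[3] = 1×1 + 1×0 = 1; h[4] = 1×1 = 1 → [2, 1, 3, 1, 1] ✓

[1, 0, 1]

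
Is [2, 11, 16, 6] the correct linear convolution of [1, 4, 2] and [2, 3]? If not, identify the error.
Recompute linear convolution of [1, 4, 2] and [2, 3]: y[0] = 1×2 = 2; y[1] = 1×3 + 4×2 = 11; y[2] = 4×3 + 2×2 = 16; y[3] = 2×3 = 6 → [2, 11, 16, 6]. Given [2, 11, 16, 6] matches, so answer: Yes

Yes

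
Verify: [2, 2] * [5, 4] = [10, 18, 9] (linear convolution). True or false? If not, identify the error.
Recompute linear convolution of [2, 2] and [5, 4]: y[0] = 2×5 = 10; y[1] = 2×4 + 2×5 = 18; y[2] = 2×4 = 8 → [10, 18, 8]. Compare to given [10, 18, 9]: they differ at index 2: given 9, correct 8, so answer: No

No. Error at index 2: given 9, correct 8.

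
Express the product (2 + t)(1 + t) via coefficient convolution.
Ascending coefficients: a = [2, 1], b = [1, 1]. c[0] = 2×1 = 2; c[1] = 2×1 + 1×1 = 3; c[2] = 1×1 = 1. Result coefficients: [2, 3, 1] → 2 + 3t + t^2

2 + 3t + t^2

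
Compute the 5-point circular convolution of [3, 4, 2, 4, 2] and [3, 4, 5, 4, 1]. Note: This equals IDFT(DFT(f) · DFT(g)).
Either evaluate y[k] = Σ_j f[j]·g[(k-j) mod 5] directly, or use IDFT(DFT(f) · DFT(g)). y[0] = 3×3 + 4×1 + 2×4 + 4×5 + 2×4 = 49; y[1] = 3×4 + 4×3 + 2×1 + 4×4 + 2×5 = 52; y[2] = 3×5 + 4×4 + 2×3 + 4×1 + 2×4 = 49; y[3] = 3×4 + 4×5 + 2×4 + 4×3 + 2×1 = 54; y[4] = 3×1 + 4×4 + 2×5 + 4×4 + 2×3 = 51. Result: [49, 52, 49, 54, 51]

[49, 52, 49, 54, 51]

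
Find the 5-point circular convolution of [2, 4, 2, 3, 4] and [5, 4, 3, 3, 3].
Use y[k] = Σ_j x[j]·h[(k-j) mod 5]. y[0] = 2×5 + 4×3 + 2×3 + 3×3 + 4×4 = 53; y[1] = 2×4 + 4×5 + 2×3 + 3×3 + 4×3 = 55; y[2] = 2×3 + 4×4 + 2×5 + 3×3 + 4×3 = 53; y[3] = 2×3 + 4×3 + 2×4 + 3×5 + 4×3 = 53; y[4] = 2×3 + 4×3 + 2×3 + 3×4 + 4×5 = 56. Result: [53, 55, 53, 53, 56]

[53, 55, 53, 53, 56]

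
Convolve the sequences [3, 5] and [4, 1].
y[0] = 3×4 = 12; y[1] = 3×1 + 5×4 = 23; y[2] = 5×1 = 5

[12, 23, 5]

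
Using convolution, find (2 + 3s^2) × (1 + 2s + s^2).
Ascending coefficients: a = [2, 0, 3], b = [1, 2, 1]. c[0] = 2×1 = 2; c[1] = 2×2 + 0×1 = 4; c[2] = 2×1 + 0×2 + 3×1 = 5; c[3] = 0×1 + 3×2 = 6; c[4] = 3×1 = 3. Result coefficients: [2, 4, 5, 6, 3] → 2 + 4s + 5s^2 + 6s^3 + 3s^4

2 + 4s + 5s^2 + 6s^3 + 3s^4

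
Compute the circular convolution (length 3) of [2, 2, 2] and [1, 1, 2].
Use y[k] = Σ_j u[j]·v[(k-j) mod 3]. y[0] = 2×1 + 2×2 + 2×1 = 8; y[1] = 2×1 + 2×1 + 2×2 = 8; y[2] = 2×2 + 2×1 + 2×1 = 8. Result: [8, 8, 8]

[8, 8, 8]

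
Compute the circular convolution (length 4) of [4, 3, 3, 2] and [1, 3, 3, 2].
Use y[k] = Σ_j u[j]·v[(k-j) mod 4]. y[0] = 4×1 + 3×2 + 3×3 + 2×3 = 25; y[1] = 4×3 + 3×1 + 3×2 + 2×3 = 27; y[2] = 4×3 + 3×3 + 3×1 + 2×2 = 28; y[3] = 4×2 + 3×3 + 3×3 + 2×1 = 28. Result: [25, 27, 28, 28]

[25, 27, 28, 28]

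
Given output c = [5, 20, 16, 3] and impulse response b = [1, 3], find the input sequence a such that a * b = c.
Deconvolve c=[5, 20, 16, 3] by b=[1, 3]. Since b[0]=1, solve forward: a[0] = c[0] / 1 = 5; a[1] = (c[1] - 5×3) / 1 = 5; a[2] = (c[2] - 5×3) / 1 = 1. So a = [5, 5, 1]. Check by forward convolution: c[0] = 5×1 = 5; c[1] = 5×3 + 5×1 = 20; c[2] = 5×3 + 1×1 = 16; c[3] = 1×3 = 3

[5, 5, 1]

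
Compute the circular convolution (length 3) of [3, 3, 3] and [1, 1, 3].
Use y[k] = Σ_j u[j]·v[(k-j) mod 3]. y[0] = 3×1 + 3×3 + 3×1 = 15; y[1] = 3×1 + 3×1 + 3×3 = 15; y[2] = 3×3 + 3×1 + 3×1 = 15. Result: [15, 15, 15]

[15, 15, 15]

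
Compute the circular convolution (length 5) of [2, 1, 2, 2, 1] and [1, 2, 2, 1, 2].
Use y[k] = Σ_j f[j]·g[(k-j) mod 5]. y[0] = 2×1 + 1×2 + 2×1 + 2×2 + 1×2 = 12; y[1] = 2×2 + 1×1 + 2×2 + 2×1 + 1×2 = 13; y[2] = 2×2 + 1×2 + 2×1 + 2×2 + 1×1 = 13; y[3] = 2×1 + 1×2 + 2×2 + 2×1 + 1×2 = 12; y[4] = 2×2 + 1×1 + 2×2 + 2×2 + 1×1 = 14. Result: [12, 13, 13, 12, 14]

[12, 13, 13, 12, 14]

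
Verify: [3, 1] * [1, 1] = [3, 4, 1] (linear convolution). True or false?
Recompute linear convolution of [3, 1] and [1, 1]: y[0] = 3×1 = 3; y[1] = 3×1 + 1×1 = 4; y[2] = 1×1 = 1 → [3, 4, 1]. Given [3, 4, 1] matches, so answer: Yes

Yes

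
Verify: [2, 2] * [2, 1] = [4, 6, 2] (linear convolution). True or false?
Recompute linear convolution of [2, 2] and [2, 1]: y[0] = 2×2 = 4; y[1] = 2×1 + 2×2 = 6; y[2] = 2×1 = 2 → [4, 6, 2]. Given [4, 6, 2] matches, so answer: Yes

Yes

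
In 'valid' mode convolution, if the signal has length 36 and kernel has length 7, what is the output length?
'Valid' mode counts only positions where the kernel fully overlaps the signal: m - n + 1 = 36 - 7 + 1 = 30

30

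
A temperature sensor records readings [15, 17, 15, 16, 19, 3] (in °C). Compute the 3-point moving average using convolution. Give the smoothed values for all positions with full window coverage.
3-point moving average kernel = [1, 1, 1]. Apply in 'valid' mode (full window coverage): avg[0] = (15 + 17 + 15) / 3 = 15.67; avg[1] = (17 + 15 + 16) / 3 = 16.0; avg[2] = (15 + 16 + 19) / 3 = 16.67; avg[3] = (16 + 19 + 3) / 3 = 12.67. Smoothed values: [15.67, 16.0, 16.67, 12.67]

[15.67, 16.0, 16.67, 12.67]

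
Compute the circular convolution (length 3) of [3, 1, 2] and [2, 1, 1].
Use y[k] = Σ_j u[j]·v[(k-j) mod 3]. y[0] = 3×2 + 1×1 + 2×1 = 9; y[1] = 3×1 + 1×2 + 2×1 = 7; y[2] = 3×1 + 1×1 + 2×2 = 8. Result: [9, 7, 8]

[9, 7, 8]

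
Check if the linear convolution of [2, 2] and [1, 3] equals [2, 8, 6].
Recompute linear convolution of [2, 2] and [1, 3]: y[0] = 2×1 = 2; y[1] = 2×3 + 2×1 = 8; y[2] = 2×3 = 6 → [2, 8, 6]. Given [2, 8, 6] matches, so answer: Yes

Yes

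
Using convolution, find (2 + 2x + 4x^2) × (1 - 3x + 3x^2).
Ascending coefficients: a = [2, 2, 4], b = [1, -3, 3]. c[0] = 2×1 = 2; c[1] = 2×-3 + 2×1 = -4; c[2] = 2×3 + 2×-3 + 4×1 = 4; c[3] = 2×3 + 4×-3 = -6; c[4] = 4×3 = 12. Result coefficients: [2, -4, 4, -6, 12] → 2 - 4x + 4x^2 - 6x^3 + 12x^4

2 - 4x + 4x^2 - 6x^3 + 12x^4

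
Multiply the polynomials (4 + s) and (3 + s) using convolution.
Ascending coefficients: a = [4, 1], b = [3, 1]. c[0] = 4×3 = 12; c[1] = 4×1 + 1×3 = 7; c[2] = 1×1 = 1. Result coefficients: [12, 7, 1] → 12 + 7s + s^2

12 + 7s + s^2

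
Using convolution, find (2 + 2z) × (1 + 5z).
Ascending coefficients: a = [2, 2], b = [1, 5]. c[0] = 2×1 = 2; c[1] = 2×5 + 2×1 = 12; c[2] = 2×5 = 10. Result coefficients: [2, 12, 10] → 2 + 12z + 10z^2

2 + 12z + 10z^2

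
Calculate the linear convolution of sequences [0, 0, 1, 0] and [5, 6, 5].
y[0] = 0×5 = 0; y[1] = 0×6 + 0×5 = 0; y[2] = 0×5 + 0×6 + 1×5 = 5; y[3] = 0×5 + 1×6 + 0×5 = 6; y[4] = 1×5 + 0×6 = 5; y[5] = 0×5 = 0

[0, 0, 5, 6, 5, 0]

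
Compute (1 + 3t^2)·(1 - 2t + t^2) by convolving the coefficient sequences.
Ascending coefficients: a = [1, 0, 3], b = [1, -2, 1]. c[0] = 1×1 = 1; c[1] = 1×-2 + 0×1 = -2; c[2] = 1×1 + 0×-2 + 3×1 = 4; c[3] = 0×1 + 3×-2 = -6; c[4] = 3×1 = 3. Result coefficients: [1, -2, 4, -6, 3] → 1 - 2t + 4t^2 - 6t^3 + 3t^4

1 - 2t + 4t^2 - 6t^3 + 3t^4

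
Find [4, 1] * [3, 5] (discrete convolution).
y[0] = 4×3 = 12; y[1] = 4×5 + 1×3 = 23; y[2] = 1×5 = 5

[12, 23, 5]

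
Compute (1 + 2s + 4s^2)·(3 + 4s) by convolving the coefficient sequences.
Ascending coefficients: a = [1, 2, 4], b = [3, 4]. c[0] = 1×3 = 3; c[1] = 1×4 + 2×3 = 10; c[2] = 2×4 + 4×3 = 20; c[3] = 4×4 = 16. Result coefficients: [3, 10, 20, 16] → 3 + 10s + 20s^2 + 16s^3

3 + 10s + 20s^2 + 16s^3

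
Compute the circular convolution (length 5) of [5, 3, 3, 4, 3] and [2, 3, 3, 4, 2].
Use y[k] = Σ_j x[j]·h[(k-j) mod 5]. y[0] = 5×2 + 3×2 + 3×4 + 4×3 + 3×3 = 49; y[1] = 5×3 + 3×2 + 3×2 + 4×4 + 3×3 = 52; y[2] = 5×3 + 3×3 + 3×2 + 4×2 + 3×4 = 50; y[3] = 5×4 + 3×3 + 3×3 + 4×2 + 3×2 = 52; y[4] = 5×2 + 3×4 + 3×3 + 4×3 + 3×2 = 49. Result: [49, 52, 50, 52, 49]

[49, 52, 50, 52, 49]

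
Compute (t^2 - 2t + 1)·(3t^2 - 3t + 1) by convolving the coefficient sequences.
Ascending coefficients: a = [1, -2, 1], b = [1, -3, 3]. c[0] = 1×1 = 1; c[1] = 1×-3 + -2×1 = -5; c[2] = 1×3 + -2×-3 + 1×1 = 10; c[3] = -2×3 + 1×-3 = -9; c[4] = 1×3 = 3. Result coefficients: [1, -5, 10, -9, 3] → 3t^4 - 9t^3 + 10t^2 - 5t + 1

3t^4 - 9t^3 + 10t^2 - 5t + 1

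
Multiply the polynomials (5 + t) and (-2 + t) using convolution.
Ascending coefficients: a = [5, 1], b = [-2, 1]. c[0] = 5×-2 = -10; c[1] = 5×1 + 1×-2 = 3; c[2] = 1×1 = 1. Result coefficients: [-10, 3, 1] → -10 + 3t + t^2

-10 + 3t + t^2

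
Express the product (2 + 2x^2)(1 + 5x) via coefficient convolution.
Ascending coefficients: a = [2, 0, 2], b = [1, 5]. c[0] = 2×1 = 2; c[1] = 2×5 + 0×1 = 10; c[2] = 0×5 + 2×1 = 2; c[3] = 2×5 = 10. Result coefficients: [2, 10, 2, 10] → 2 + 10x + 2x^2 + 10x^3

2 + 10x + 2x^2 + 10x^3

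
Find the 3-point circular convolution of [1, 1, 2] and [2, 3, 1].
Use y[k] = Σ_j a[j]·b[(k-j) mod 3]. y[0] = 1×2 + 1×1 + 2×3 = 9; y[1] = 1×3 + 1×2 + 2×1 = 7; y[2] = 1×1 + 1×3 + 2×2 = 8. Result: [9, 7, 8]

[9, 7, 8]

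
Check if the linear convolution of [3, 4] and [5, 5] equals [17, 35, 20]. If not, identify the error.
Recompute linear convolution of [3, 4] and [5, 5]: y[0] = 3×5 = 15; y[1] = 3×5 + 4×5 = 35; y[2] = 4×5 = 20 → [15, 35, 20]. Compare to given [17, 35, 20]: they differ at index 0: given 17, correct 15, so answer: No

No. Error at index 0: given 17, correct 15.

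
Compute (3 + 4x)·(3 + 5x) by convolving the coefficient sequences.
Ascending coefficients: a = [3, 4], b = [3, 5]. c[0] = 3×3 = 9; c[1] = 3×5 + 4×3 = 27; c[2] = 4×5 = 20. Result coefficients: [9, 27, 20] → 9 + 27x + 20x^2

9 + 27x + 20x^2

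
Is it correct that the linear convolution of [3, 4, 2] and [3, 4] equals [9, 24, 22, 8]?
Recompute linear convolution of [3, 4, 2] and [3, 4]: y[0] = 3×3 = 9; y[1] = 3×4 + 4×3 = 24; y[2] = 4×4 + 2×3 = 22; y[3] = 2×4 = 8 → [9, 24, 22, 8]. Given [9, 24, 22, 8] matches, so answer: Yes

Yes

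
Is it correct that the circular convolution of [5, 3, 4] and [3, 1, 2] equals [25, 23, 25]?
Recompute circular convolution of [5, 3, 4] and [3, 1, 2]: y[0] = 5×3 + 3×2 + 4×1 = 25; y[1] = 5×1 + 3×3 + 4×2 = 22; y[2] = 5×2 + 3×1 + 4×3 = 25 → [25, 22, 25]. Compare to given [25, 23, 25]: they differ at index 1: given 23, correct 22, so answer: No

No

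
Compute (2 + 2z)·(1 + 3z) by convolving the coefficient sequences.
Ascending coefficients: a = [2, 2], b = [1, 3]. c[0] = 2×1 = 2; c[1] = 2×3 + 2×1 = 8; c[2] = 2×3 = 6. Result coefficients: [2, 8, 6] → 2 + 8z + 6z^2

2 + 8z + 6z^2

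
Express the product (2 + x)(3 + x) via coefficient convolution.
Ascending coefficients: a = [2, 1], b = [3, 1]. c[0] = 2×3 = 6; c[1] = 2×1 + 1×3 = 5; c[2] = 1×1 = 1. Result coefficients: [6, 5, 1] → 6 + 5x + x^2

6 + 5x + x^2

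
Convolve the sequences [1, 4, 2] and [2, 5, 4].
y[0] = 1×2 = 2; y[1] = 1×5 + 4×2 = 13; y[2] = 1×4 + 4×5 + 2×2 = 28; y[3] = 4×4 + 2×5 = 26; y[4] = 2×4 = 8

[2, 13, 28, 26, 8]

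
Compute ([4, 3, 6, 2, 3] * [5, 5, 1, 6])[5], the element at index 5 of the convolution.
Use y[k] = Σ_i a[i]·b[k-i] at k=5. y[5] = 6×6 + 2×1 + 3×5 = 53

53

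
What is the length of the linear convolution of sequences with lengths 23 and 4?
Linear/full convolution length: m + n - 1 = 23 + 4 - 1 = 26

26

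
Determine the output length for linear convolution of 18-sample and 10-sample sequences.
Linear/full convolution length: m + n - 1 = 18 + 10 - 1 = 27

27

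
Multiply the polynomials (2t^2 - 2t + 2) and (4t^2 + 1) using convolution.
Ascending coefficients: a = [2, -2, 2], b = [1, 0, 4]. c[0] = 2×1 = 2; c[1] = 2×0 + -2×1 = -2; c[2] = 2×4 + -2×0 + 2×1 = 10; c[3] = -2×4 + 2×0 = -8; c[4] = 2×4 = 8. Result coefficients: [2, -2, 10, -8, 8] → 8t^4 - 8t^3 + 10t^2 - 2t + 2

8t^4 - 8t^3 + 10t^2 - 2t + 2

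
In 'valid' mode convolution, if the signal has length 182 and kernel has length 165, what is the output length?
'Valid' mode counts only positions where the kernel fully overlaps the signal: m - n + 1 = 182 - 165 + 1 = 18

18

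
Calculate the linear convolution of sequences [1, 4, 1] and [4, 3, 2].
y[0] = 1×4 = 4; y[1] = 1×3 + 4×4 = 19; y[2] = 1×2 + 4×3 + 1×4 = 18; y[3] = 4×2 + 1×3 = 11; y[4] = 1×2 = 2

[4, 19, 18, 11, 2]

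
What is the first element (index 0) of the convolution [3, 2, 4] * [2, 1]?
Use y[k] = Σ_i a[i]·b[k-i] at k=0. y[0] = 3×2 = 6

6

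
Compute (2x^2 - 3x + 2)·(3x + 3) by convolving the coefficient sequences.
Ascending coefficients: a = [2, -3, 2], b = [3, 3]. c[0] = 2×3 = 6; c[1] = 2×3 + -3×3 = -3; c[2] = -3×3 + 2×3 = -3; c[3] = 2×3 = 6. Result coefficients: [6, -3, -3, 6] → 6x^3 - 3x^2 - 3x + 6

6x^3 - 3x^2 - 3x + 6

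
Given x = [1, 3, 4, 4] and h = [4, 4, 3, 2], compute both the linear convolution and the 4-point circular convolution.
Linear: y_lin[0] = 1×4 = 4; y_lin[1] = 1×4 + 3×4 = 16; y_lin[2] = 1×3 + 3×4 + 4×4 = 31; y_lin[3] = 1×2 + 3×3 + 4×4 + 4×4 = 43; y_lin[4] = 3×2 + 4×3 + 4×4 = 34; y_lin[5] = 4×2 + 4×3 = 20; y_lin[6] = 4×2 = 8 → [4, 16, 31, 43, 34, 20, 8]. Circular (length 4): y[0] = 1×4 + 3×2 + 4×3 + 4×4 = 38; y[1] = 1×4 + 3×4 + 4×2 + 4×3 = 36; y[2] = 1×3 + 3×4 + 4×4 + 4×2 = 39; y[3] = 1×2 + 3×3 + 4×4 + 4×4 = 43 → [38, 36, 39, 43]

Linear: [4, 16, 31, 43, 34, 20, 8], Circular: [38, 36, 39, 43]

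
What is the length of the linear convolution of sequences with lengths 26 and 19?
Linear/full convolution length: m + n - 1 = 26 + 19 - 1 = 44

44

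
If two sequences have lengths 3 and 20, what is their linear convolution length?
Linear/full convolution length: m + n - 1 = 3 + 20 - 1 = 22

22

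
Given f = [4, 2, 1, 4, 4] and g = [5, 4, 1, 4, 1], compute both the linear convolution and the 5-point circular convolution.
Linear: y_lin[0] = 4×5 = 20; y_lin[1] = 4×4 + 2×5 = 26; y_lin[2] = 4×1 + 2×4 + 1×5 = 17; y_lin[3] = 4×4 + 2×1 + 1×4 + 4×5 = 42; y_lin[4] = 4×1 + 2×4 + 1×1 + 4×4 + 4×5 = 49; y_lin[5] = 2×1 + 1×4 + 4×1 + 4×4 = 26; y_lin[6] = 1×1 + 4×4 + 4×1 = 21; y_lin[7] = 4×1 + 4×4 = 20; y_lin[8] = 4×1 = 4 → [20, 26, 17, 42, 49, 26, 21, 20, 4]. Circular (length 5): y[0] = 4×5 + 2×1 + 1×4 + 4×1 + 4×4 = 46; y[1] = 4×4 + 2×5 + 1×1 + 4×4 + 4×1 = 47; y[2] = 4×1 + 2×4 + 1×5 + 4×1 + 4×4 = 37; y[3] = 4×4 + 2×1 + 1×4 + 4×5 + 4×1 = 46; y[4] = 4×1 + 2×4 + 1×1 + 4×4 + 4×5 = 49 → [46, 47, 37, 46, 49]

Linear: [20, 26, 17, 42, 49, 26, 21, 20, 4], Circular: [46, 47, 37, 46, 49]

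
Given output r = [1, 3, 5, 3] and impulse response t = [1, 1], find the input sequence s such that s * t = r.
Deconvolve r=[1, 3, 5, 3] by t=[1, 1]. Since t[0]=1, solve forward: s[0] = r[0] / 1 = 1; s[1] = (r[1] - 1×1) / 1 = 2; s[2] = (r[2] - 2×1) / 1 = 3. So s = [1, 2, 3]. Check by forward convolution: r[0] = 1×1 = 1; r[1] = 1×1 + 2×1 = 3; r[2] = 2×1 + 3×1 = 5; r[3] = 3×1 = 3

[1, 2, 3]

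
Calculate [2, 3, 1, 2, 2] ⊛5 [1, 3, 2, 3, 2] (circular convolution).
Use y[k] = Σ_j x[j]·h[(k-j) mod 5]. y[0] = 2×1 + 3×2 + 1×3 + 2×2 + 2×3 = 21; y[1] = 2×3 + 3×1 + 1×2 + 2×3 + 2×2 = 21; y[2] = 2×2 + 3×3 + 1×1 + 2×2 + 2×3 = 24; y[3] = 2×3 + 3×2 + 1×3 + 2×1 + 2×2 = 21; y[4] = 2×2 + 3×3 + 1×2 + 2×3 + 2×1 = 23. Result: [21, 21, 24, 21, 23]

[21, 21, 24, 21, 23]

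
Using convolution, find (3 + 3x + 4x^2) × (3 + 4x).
Ascending coefficients: a = [3, 3, 4], b = [3, 4]. c[0] = 3×3 = 9; c[1] = 3×4 + 3×3 = 21; c[2] = 3×4 + 4×3 = 24; c[3] = 4×4 = 16. Result coefficients: [9, 21, 24, 16] → 9 + 21x + 24x^2 + 16x^3

9 + 21x + 24x^2 + 16x^3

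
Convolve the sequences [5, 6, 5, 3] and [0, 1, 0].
y[0] = 5×0 = 0; y[1] = 5×1 + 6×0 = 5; y[2] = 5×0 + 6×1 + 5×0 = 6; y[3] = 6×0 + 5×1 + 3×0 = 5; y[4] = 5×0 + 3×1 = 3; y[5] = 3×0 = 0

[0, 5, 6, 5, 3, 0]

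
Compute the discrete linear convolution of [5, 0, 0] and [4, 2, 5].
y[0] = 5×4 = 20; y[1] = 5×2 + 0×4 = 10; y[2] = 5×5 + 0×2 + 0×4 = 25; y[3] = 0×5 + 0×2 = 0; y[4] = 0×5 = 0

[20, 10, 25, 0, 0]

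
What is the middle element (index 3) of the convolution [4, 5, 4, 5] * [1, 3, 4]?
Use y[k] = Σ_i a[i]·b[k-i] at k=3. y[3] = 5×4 + 4×3 + 5×1 = 37

37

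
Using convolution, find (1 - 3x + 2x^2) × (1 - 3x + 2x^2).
Ascending coefficients: a = [1, -3, 2], b = [1, -3, 2]. c[0] = 1×1 = 1; c[1] = 1×-3 + -3×1 = -6; c[2] = 1×2 + -3×-3 + 2×1 = 13; c[3] = -3×2 + 2×-3 = -12; c[4] = 2×2 = 4. Result coefficients: [1, -6, 13, -12, 4] → 1 - 6x + 13x^2 - 12x^3 + 4x^4

1 - 6x + 13x^2 - 12x^3 + 4x^4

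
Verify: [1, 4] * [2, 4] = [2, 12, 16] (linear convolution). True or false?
Recompute linear convolution of [1, 4] and [2, 4]: y[0] = 1×2 = 2; y[1] = 1×4 + 4×2 = 12; y[2] = 4×4 = 16 → [2, 12, 16]. Given [2, 12, 16] matches, so answer: Yes

Yes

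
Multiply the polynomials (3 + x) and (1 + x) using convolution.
Ascending coefficients: a = [3, 1], b = [1, 1]. c[0] = 3×1 = 3; c[1] = 3×1 + 1×1 = 4; c[2] = 1×1 = 1. Result coefficients: [3, 4, 1] → 3 + 4x + x^2

3 + 4x + x^2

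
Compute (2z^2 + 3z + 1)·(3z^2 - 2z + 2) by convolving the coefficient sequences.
Ascending coefficients: a = [1, 3, 2], b = [2, -2, 3]. c[0] = 1×2 = 2; c[1] = 1×-2 + 3×2 = 4; c[2] = 1×3 + 3×-2 + 2×2 = 1; c[3] = 3×3 + 2×-2 = 5; c[4] = 2×3 = 6. Result coefficients: [2, 4, 1, 5, 6] → 6z^4 + 5z^3 + z^2 + 4z + 2

6z^4 + 5z^3 + z^2 + 4z + 2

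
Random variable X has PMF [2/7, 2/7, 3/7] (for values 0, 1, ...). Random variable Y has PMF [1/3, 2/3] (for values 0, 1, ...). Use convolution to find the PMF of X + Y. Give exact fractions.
P(X+Y=k) = Σ_i P(X=i)·P(Y=k-i) — a convolution of [2/7, 2/7, 3/7] and [1/3, 2/3]. P(X+Y=0) = (2/7)×(1/3) = 2/21; P(X+Y=1) = (2/7)×(2/3) + (2/7)×(1/3) = 4/21 + 2/21 = 2/7; P(X+Y=2) = (2/7)×(2/3) + (3/7)×(1/3) = 4/21 + 1/7 = 1/3; P(X+Y=3) = (3/7)×(2/3) = 2/7. PMF: [2/21, 2/7, 1/3, 2/7] (sums to 1 ✓)

[2/21, 2/7, 1/3, 2/7]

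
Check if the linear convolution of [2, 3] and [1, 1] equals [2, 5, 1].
Recompute linear convolution of [2, 3] and [1, 1]: y[0] = 2×1 = 2; y[1] = 2×1 + 3×1 = 5; y[2] = 3×1 = 3 → [2, 5, 3]. Compare to given [2, 5, 1]: they differ at index 2: given 1, correct 3, so answer: No

No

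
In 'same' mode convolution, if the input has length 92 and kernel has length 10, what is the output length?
'Same' mode returns an output with the same length as the input: 92

92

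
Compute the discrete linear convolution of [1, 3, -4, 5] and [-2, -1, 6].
y[0] = 1×-2 = -2; y[1] = 1×-1 + 3×-2 = -7; y[2] = 1×6 + 3×-1 + -4×-2 = 11; y[3] = 3×6 + -4×-1 + 5×-2 = 12; y[4] = -4×6 + 5×-1 = -29; y[5] = 5×6 = 30

[-2, -7, 11, 12, -29, 30]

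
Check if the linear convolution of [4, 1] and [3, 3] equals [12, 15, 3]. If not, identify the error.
Recompute linear convolution of [4, 1] and [3, 3]: y[0] = 4×3 = 12; y[1] = 4×3 + 1×3 = 15; y[2] = 1×3 = 3 → [12, 15, 3]. Given [12, 15, 3] matches, so answer: Yes

Yes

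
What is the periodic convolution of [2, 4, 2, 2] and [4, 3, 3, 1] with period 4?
Use y[k] = Σ_j u[j]·v[(k-j) mod 4]. y[0] = 2×4 + 4×1 + 2×3 + 2×3 = 24; y[1] = 2×3 + 4×4 + 2×1 + 2×3 = 30; y[2] = 2×3 + 4×3 + 2×4 + 2×1 = 28; y[3] = 2×1 + 4×3 + 2×3 + 2×4 = 28. Result: [24, 30, 28, 28]

[24, 30, 28, 28]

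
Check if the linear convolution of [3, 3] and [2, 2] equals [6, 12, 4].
Recompute linear convolution of [3, 3] and [2, 2]: y[0] = 3×2 = 6; y[1] = 3×2 + 3×2 = 12; y[2] = 3×2 = 6 → [6, 12, 6]. Compare to given [6, 12, 4]: they differ at index 2: given 4, correct 6, so answer: No

No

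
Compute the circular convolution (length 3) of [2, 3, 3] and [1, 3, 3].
Use y[k] = Σ_j x[j]·h[(k-j) mod 3]. y[0] = 2×1 + 3×3 + 3×3 = 20; y[1] = 2×3 + 3×1 + 3×3 = 18; y[2] = 2×3 + 3×3 + 3×1 = 18. Result: [20, 18, 18]

[20, 18, 18]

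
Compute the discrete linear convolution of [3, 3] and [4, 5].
y[0] = 3×4 = 12; y[1] = 3×5 + 3×4 = 27; y[2] = 3×5 = 15

[12, 27, 15]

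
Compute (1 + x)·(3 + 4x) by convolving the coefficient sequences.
Ascending coefficients: a = [1, 1], b = [3, 4]. c[0] = 1×3 = 3; c[1] = 1×4 + 1×3 = 7; c[2] = 1×4 = 4. Result coefficients: [3, 7, 4] → 3 + 7x + 4x^2

3 + 7x + 4x^2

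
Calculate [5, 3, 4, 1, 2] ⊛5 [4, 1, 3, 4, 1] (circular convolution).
Use y[k] = Σ_j a[j]·b[(k-j) mod 5]. y[0] = 5×4 + 3×1 + 4×4 + 1×3 + 2×1 = 44; y[1] = 5×1 + 3×4 + 4×1 + 1×4 + 2×3 = 31; y[2] = 5×3 + 3×1 + 4×4 + 1×1 + 2×4 = 43; y[3] = 5×4 + 3×3 + 4×1 + 1×4 + 2×1 = 39; y[4] = 5×1 + 3×4 + 4×3 + 1×1 + 2×4 = 38. Result: [44, 31, 43, 39, 38]

[44, 31, 43, 39, 38]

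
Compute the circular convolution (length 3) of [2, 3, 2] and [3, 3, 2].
Use y[k] = Σ_j s[j]·t[(k-j) mod 3]. y[0] = 2×3 + 3×2 + 2×3 = 18; y[1] = 2×3 + 3×3 + 2×2 = 19; y[2] = 2×2 + 3×3 + 2×3 = 19. Result: [18, 19, 19]

[18, 19, 19]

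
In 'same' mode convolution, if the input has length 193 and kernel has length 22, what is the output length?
'Same' mode returns an output with the same length as the input: 193

193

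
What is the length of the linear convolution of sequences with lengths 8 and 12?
Linear/full convolution length: m + n - 1 = 8 + 12 - 1 = 19

19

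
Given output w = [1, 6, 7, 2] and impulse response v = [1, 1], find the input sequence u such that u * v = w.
Deconvolve w=[1, 6, 7, 2] by v=[1, 1]. Since v[0]=1, solve forward: u[0] = w[0] / 1 = 1; u[1] = (w[1] - 1×1) / 1 = 5; u[2] = (w[2] - 5×1) / 1 = 2. So u = [1, 5, 2]. Check by forward convolution: w[0] = 1×1 = 1; w[1] = 1×1 + 5×1 = 6; w[2] = 5×1 + 2×1 = 7; w[3] = 2×1 = 2

[1, 5, 2]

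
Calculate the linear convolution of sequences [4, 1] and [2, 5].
y[0] = 4×2 = 8; y[1] = 4×5 + 1×2 = 22; y[2] = 1×5 = 5

[8, 22, 5]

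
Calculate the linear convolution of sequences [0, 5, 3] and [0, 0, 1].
y[0] = 0×0 = 0; y[1] = 0×0 + 5×0 = 0; y[2] = 0×1 + 5×0 + 3×0 = 0; y[3] = 5×1 + 3×0 = 5; y[4] = 3×1 = 3

[0, 0, 0, 5, 3]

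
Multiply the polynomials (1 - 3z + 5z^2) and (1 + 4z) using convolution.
Ascending coefficients: a = [1, -3, 5], b = [1, 4]. c[0] = 1×1 = 1; c[1] = 1×4 + -3×1 = 1; c[2] = -3×4 + 5×1 = -7; c[3] = 5×4 = 20. Result coefficients: [1, 1, -7, 20] → 1 + z - 7z^2 + 20z^3

1 + z - 7z^2 + 20z^3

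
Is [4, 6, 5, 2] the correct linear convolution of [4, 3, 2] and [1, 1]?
Recompute linear convolution of [4, 3, 2] and [1, 1]: y[0] = 4×1 = 4; y[1] = 4×1 + 3×1 = 7; y[2] = 3×1 + 2×1 = 5; y[3] = 2×1 = 2 → [4, 7, 5, 2]. Compare to given [4, 6, 5, 2]: they differ at index 1: given 6, correct 7, so answer: No

No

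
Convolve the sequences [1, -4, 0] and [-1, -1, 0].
y[0] = 1×-1 = -1; y[1] = 1×-1 + -4×-1 = 3; y[2] = 1×0 + -4×-1 + 0×-1 = 4; y[3] = -4×0 + 0×-1 = 0; y[4] = 0×0 = 0

[-1, 3, 4, 0, 0]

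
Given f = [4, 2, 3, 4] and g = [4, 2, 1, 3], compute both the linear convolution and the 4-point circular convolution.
Linear: y_lin[0] = 4×4 = 16; y_lin[1] = 4×2 + 2×4 = 16; y_lin[2] = 4×1 + 2×2 + 3×4 = 20; y_lin[3] = 4×3 + 2×1 + 3×2 + 4×4 = 36; y_lin[4] = 2×3 + 3×1 + 4×2 = 17; y_lin[5] = 3×3 + 4×1 = 13; y_lin[6] = 4×3 = 12 → [16, 16, 20, 36, 17, 13, 12]. Circular (length 4): y[0] = 4×4 + 2×3 + 3×1 + 4×2 = 33; y[1] = 4×2 + 2×4 + 3×3 + 4×1 = 29; y[2] = 4×1 + 2×2 + 3×4 + 4×3 = 32; y[3] = 4×3 + 2×1 + 3×2 + 4×4 = 36 → [33, 29, 32, 36]

Linear: [16, 16, 20, 36, 17, 13, 12], Circular: [33, 29, 32, 36]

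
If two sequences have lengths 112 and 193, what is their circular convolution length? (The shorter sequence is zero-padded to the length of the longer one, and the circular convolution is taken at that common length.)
Circular convolution (zero-padding the shorter input) has length max(m, n) = max(112, 193) = 193

193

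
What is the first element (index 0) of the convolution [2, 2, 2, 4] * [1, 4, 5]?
Use y[k] = Σ_i a[i]·b[k-i] at k=0. y[0] = 2×1 = 2

2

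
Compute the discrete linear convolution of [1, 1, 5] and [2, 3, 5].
y[0] = 1×2 = 2; y[1] = 1×3 + 1×2 = 5; y[2] = 1×5 + 1×3 + 5×2 = 18; y[3] = 1×5 + 5×3 = 20; y[4] = 5×5 = 25

[2, 5, 18, 20, 25]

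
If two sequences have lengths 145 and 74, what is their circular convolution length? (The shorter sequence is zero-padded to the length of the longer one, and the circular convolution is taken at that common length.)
Circular convolution (zero-padding the shorter input) has length max(m, n) = max(145, 74) = 145

145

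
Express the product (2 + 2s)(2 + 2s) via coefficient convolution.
Ascending coefficients: a = [2, 2], b = [2, 2]. c[0] = 2×2 = 4; c[1] = 2×2 + 2×2 = 8; c[2] = 2×2 = 4. Result coefficients: [4, 8, 4] → 4 + 8s + 4s^2

4 + 8s + 4s^2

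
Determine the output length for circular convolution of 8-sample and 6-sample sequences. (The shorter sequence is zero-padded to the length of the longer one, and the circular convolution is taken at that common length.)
Circular convolution (zero-padding the shorter input) has length max(m, n) = max(8, 6) = 8

8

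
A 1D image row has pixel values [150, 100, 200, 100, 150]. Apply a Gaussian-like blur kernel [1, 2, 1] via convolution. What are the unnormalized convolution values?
Convolve image row [150, 100, 200, 100, 150] with kernel [1, 2, 1]: y[0] = 150×1 = 150; y[1] = 150×2 + 100×1 = 400; y[2] = 150×1 + 100×2 + 200×1 = 550; y[3] = 100×1 + 200×2 + 100×1 = 600; y[4] = 200×1 + 100×2 + 150×1 = 550; y[5] = 100×1 + 150×2 = 400; y[6] = 150×1 = 150 → [150, 400, 550, 600, 550, 400, 150]. Normalization factor = sum(kernel) = 4.

[150, 400, 550, 600, 550, 400, 150]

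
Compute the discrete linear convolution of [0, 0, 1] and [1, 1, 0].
y[0] = 0×1 = 0; y[1] = 0×1 + 0×1 = 0; y[2] = 0×0 + 0×1 + 1×1 = 1; y[3] = 0×0 + 1×1 = 1; y[4] = 1×0 = 0

[0, 0, 1, 1, 0]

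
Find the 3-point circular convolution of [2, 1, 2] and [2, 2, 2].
Use y[k] = Σ_j f[j]·g[(k-j) mod 3]. y[0] = 2×2 + 1×2 + 2×2 = 10; y[1] = 2×2 + 1×2 + 2×2 = 10; y[2] = 2×2 + 1×2 + 2×2 = 10. Result: [10, 10, 10]

[10, 10, 10]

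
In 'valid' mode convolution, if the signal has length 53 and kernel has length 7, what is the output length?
'Valid' mode counts only positions where the kernel fully overlaps the signal: m - n + 1 = 53 - 7 + 1 = 47

47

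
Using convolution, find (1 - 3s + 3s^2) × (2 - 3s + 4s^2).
Ascending coefficients: a = [1, -3, 3], b = [2, -3, 4]. c[0] = 1×2 = 2; c[1] = 1×-3 + -3×2 = -9; c[2] = 1×4 + -3×-3 + 3×2 = 19; c[3] = -3×4 + 3×-3 = -21; c[4] = 3×4 = 12. Result coefficients: [2, -9, 19, -21, 12] → 2 - 9s + 19s^2 - 21s^3 + 12s^4

2 - 9s + 19s^2 - 21s^3 + 12s^4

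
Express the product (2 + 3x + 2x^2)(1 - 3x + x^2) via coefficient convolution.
Ascending coefficients: a = [2, 3, 2], b = [1, -3, 1]. c[0] = 2×1 = 2; c[1] = 2×-3 + 3×1 = -3; c[2] = 2×1 + 3×-3 + 2×1 = -5; c[3] = 3×1 + 2×-3 = -3; c[4] = 2×1 = 2. Result coefficients: [2, -3, -5, -3, 2] → 2 - 3x - 5x^2 - 3x^3 + 2x^4

2 - 3x - 5x^2 - 3x^3 + 2x^4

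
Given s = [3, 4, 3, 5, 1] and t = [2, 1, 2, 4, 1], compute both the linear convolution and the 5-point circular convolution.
Linear: y_lin[0] = 3×2 = 6; y_lin[1] = 3×1 + 4×2 = 11; y_lin[2] = 3×2 + 4×1 + 3×2 = 16; y_lin[3] = 3×4 + 4×2 + 3×1 + 5×2 = 33; y_lin[4] = 3×1 + 4×4 + 3×2 + 5×1 + 1×2 = 32; y_lin[5] = 4×1 + 3×4 + 5×2 + 1×1 = 27; y_lin[6] = 3×1 + 5×4 + 1×2 = 25; y_lin[7] = 5×1 + 1×4 = 9; y_lin[8] = 1×1 = 1 → [6, 11, 16, 33, 32, 27, 25, 9, 1]. Circular (length 5): y[0] = 3×2 + 4×1 + 3×4 + 5×2 + 1×1 = 33; y[1] = 3×1 + 4×2 + 3×1 + 5×4 + 1×2 = 36; y[2] = 3×2 + 4×1 + 3×2 + 5×1 + 1×4 = 25; y[3] = 3×4 + 4×2 + 3×1 + 5×2 + 1×1 = 34; y[4] = 3×1 + 4×4 + 3×2 + 5×1 + 1×2 = 32 → [33, 36, 25, 34, 32]

Linear: [6, 11, 16, 33, 32, 27, 25, 9, 1], Circular: [33, 36, 25, 34, 32]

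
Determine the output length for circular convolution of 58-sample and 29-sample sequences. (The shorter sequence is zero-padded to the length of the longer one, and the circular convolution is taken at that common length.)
Circular convolution (zero-padding the shorter input) has length max(m, n) = max(58, 29) = 58

58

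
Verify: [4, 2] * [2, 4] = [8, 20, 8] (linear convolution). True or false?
Recompute linear convolution of [4, 2] and [2, 4]: y[0] = 4×2 = 8; y[1] = 4×4 + 2×2 = 20; y[2] = 2×4 = 8 → [8, 20, 8]. Given [8, 20, 8] matches, so answer: Yes

Yes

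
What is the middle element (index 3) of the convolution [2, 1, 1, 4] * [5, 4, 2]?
Use y[k] = Σ_i a[i]·b[k-i] at k=3. y[3] = 1×2 + 1×4 + 4×5 = 26

26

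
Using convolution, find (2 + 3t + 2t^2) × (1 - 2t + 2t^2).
Ascending coefficients: a = [2, 3, 2], b = [1, -2, 2]. c[0] = 2×1 = 2; c[1] = 2×-2 + 3×1 = -1; c[2] = 2×2 + 3×-2 + 2×1 = 0; c[3] = 3×2 + 2×-2 = 2; c[4] = 2×2 = 4. Result coefficients: [2, -1, 0, 2, 4] → 2 - t + 2t^3 + 4t^4

2 - t + 2t^3 + 4t^4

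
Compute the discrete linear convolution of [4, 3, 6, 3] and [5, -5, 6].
y[0] = 4×5 = 20; y[1] = 4×-5 + 3×5 = -5; y[2] = 4×6 + 3×-5 + 6×5 = 39; y[3] = 3×6 + 6×-5 + 3×5 = 3; y[4] = 6×6 + 3×-5 = 21; y[5] = 3×6 = 18

[20, -5, 39, 3, 21, 18]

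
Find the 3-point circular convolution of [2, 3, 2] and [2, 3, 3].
Use y[k] = Σ_j u[j]·v[(k-j) mod 3]. y[0] = 2×2 + 3×3 + 2×3 = 19; y[1] = 2×3 + 3×2 + 2×3 = 18; y[2] = 2×3 + 3×3 + 2×2 = 19. Result: [19, 18, 19]

[19, 18, 19]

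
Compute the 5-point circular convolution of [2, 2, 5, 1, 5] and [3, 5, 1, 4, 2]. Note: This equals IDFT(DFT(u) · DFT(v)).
Either evaluate y[k] = Σ_j u[j]·v[(k-j) mod 5] directly, or use IDFT(DFT(u) · DFT(v)). y[0] = 2×3 + 2×2 + 5×4 + 1×1 + 5×5 = 56; y[1] = 2×5 + 2×3 + 5×2 + 1×4 + 5×1 = 35; y[2] = 2×1 + 2×5 + 5×3 + 1×2 + 5×4 = 49; y[3] = 2×4 + 2×1 + 5×5 + 1×3 + 5×2 = 48; y[4] = 2×2 + 2×4 + 5×1 + 1×5 + 5×3 = 37. Result: [56, 35, 49, 48, 37]

[56, 35, 49, 48, 37]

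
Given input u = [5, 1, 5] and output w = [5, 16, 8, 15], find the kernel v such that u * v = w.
Output length 4 = len(u) + len(v) - 1 ⇒ len(v) = 2. Solve v forward using v[k] = (w[k] - Σ_{i≥1} u[i]·v[k-i]) / u[0]: v[0] = w[0] / u[0] = 5 / 5 = 1; v[1] = (w[1] - 1×1) / u[0] = (16 - 1×1) / 5 = 3. So v = [1, 3]. Forward-check [5, 1, 5] * [1, 3]: w[0] = 5×1 = 5; w[1] = 5×3 + 1×1 = 16; w[2] = 1×3 + 5×1 = 8; w[3] = 5×3 = 15 → [5, 16, 8, 15] ✓

[1, 3]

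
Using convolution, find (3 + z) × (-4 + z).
Ascending coefficients: a = [3, 1], b = [-4, 1]. c[0] = 3×-4 = -12; c[1] = 3×1 + 1×-4 = -1; c[2] = 1×1 = 1. Result coefficients: [-12, -1, 1] → -12 - z + z^2

-12 - z + z^2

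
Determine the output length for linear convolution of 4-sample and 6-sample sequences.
Linear/full convolution length: m + n - 1 = 4 + 6 - 1 = 9

9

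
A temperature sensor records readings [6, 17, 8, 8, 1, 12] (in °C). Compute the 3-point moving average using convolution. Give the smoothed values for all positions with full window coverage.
3-point moving average kernel = [1, 1, 1]. Apply in 'valid' mode (full window coverage): avg[0] = (6 + 17 + 8) / 3 = 10.33; avg[1] = (17 + 8 + 8) / 3 = 11.0; avg[2] = (8 + 8 + 1) / 3 = 5.67; avg[3] = (8 + 1 + 12) / 3 = 7.0. Smoothed values: [10.33, 11.0, 5.67, 7.0]

[10.33, 11.0, 5.67, 7.0]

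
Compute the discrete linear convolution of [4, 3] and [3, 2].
y[0] = 4×3 = 12; y[1] = 4×2 + 3×3 = 17; y[2] = 3×2 = 6

[12, 17, 6]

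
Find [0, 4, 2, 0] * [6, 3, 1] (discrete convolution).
y[0] = 0×6 = 0; y[1] = 0×3 + 4×6 = 24; y[2] = 0×1 + 4×3 + 2×6 = 24; y[3] = 4×1 + 2×3 + 0×6 = 10; y[4] = 2×1 + 0×3 = 2; y[5] = 0×1 = 0

[0, 24, 24, 10, 2, 0]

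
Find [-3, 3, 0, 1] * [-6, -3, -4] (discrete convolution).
y[0] = -3×-6 = 18; y[1] = -3×-3 + 3×-6 = -9; y[2] = -3×-4 + 3×-3 + 0×-6 = 3; y[3] = 3×-4 + 0×-3 + 1×-6 = -18; y[4] = 0×-4 + 1×-3 = -3; y[5] = 1×-4 = -4

[18, -9, 3, -18, -3, -4]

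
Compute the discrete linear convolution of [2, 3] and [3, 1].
y[0] = 2×3 = 6; y[1] = 2×1 + 3×3 = 11; y[2] = 3×1 = 3

[6, 11, 3]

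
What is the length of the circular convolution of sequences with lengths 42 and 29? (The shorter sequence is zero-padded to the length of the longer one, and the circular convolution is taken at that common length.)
Circular convolution (zero-padding the shorter input) has length max(m, n) = max(42, 29) = 42

42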